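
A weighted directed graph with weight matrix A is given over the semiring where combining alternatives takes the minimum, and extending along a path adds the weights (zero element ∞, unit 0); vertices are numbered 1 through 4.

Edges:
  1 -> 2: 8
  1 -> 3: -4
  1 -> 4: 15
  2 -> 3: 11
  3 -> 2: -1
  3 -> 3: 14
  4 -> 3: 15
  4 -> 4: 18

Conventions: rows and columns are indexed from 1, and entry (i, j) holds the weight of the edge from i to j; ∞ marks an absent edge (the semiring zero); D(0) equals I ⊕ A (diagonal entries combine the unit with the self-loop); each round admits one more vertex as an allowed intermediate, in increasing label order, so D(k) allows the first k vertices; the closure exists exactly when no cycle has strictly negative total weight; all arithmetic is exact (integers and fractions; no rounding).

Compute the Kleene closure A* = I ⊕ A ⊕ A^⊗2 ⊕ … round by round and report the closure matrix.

D(0):
  [0, 8, -4, 15]
  [∞, 0, 11, ∞]
  [∞, -1, 0, ∞]
  [∞, ∞, 15, 0]
D(1):
  [0, 8, -4, 15]
  [∞, 0, 11, ∞]
  [∞, -1, 0, ∞]
  [∞, ∞, 15, 0]
D(2):
  [0, 8, -4, 15]
  [∞, 0, 11, ∞]
  [∞, -1, 0, ∞]
  [∞, ∞, 15, 0]
D(3):
  [0, -5, -4, 15]
  [∞, 0, 11, ∞]
  [∞, -1, 0, ∞]
  [∞, 14, 15, 0]
D(4):
  [0, -5, -4, 15]
  [∞, 0, 11, ∞]
  [∞, -1, 0, ∞]
  [∞, 14, 15, 0]
Answer: A* = [[0, -5, -4, 15], [∞, 0, 11, ∞], [∞, -1, 0, ∞], [∞, 14, 15, 0]]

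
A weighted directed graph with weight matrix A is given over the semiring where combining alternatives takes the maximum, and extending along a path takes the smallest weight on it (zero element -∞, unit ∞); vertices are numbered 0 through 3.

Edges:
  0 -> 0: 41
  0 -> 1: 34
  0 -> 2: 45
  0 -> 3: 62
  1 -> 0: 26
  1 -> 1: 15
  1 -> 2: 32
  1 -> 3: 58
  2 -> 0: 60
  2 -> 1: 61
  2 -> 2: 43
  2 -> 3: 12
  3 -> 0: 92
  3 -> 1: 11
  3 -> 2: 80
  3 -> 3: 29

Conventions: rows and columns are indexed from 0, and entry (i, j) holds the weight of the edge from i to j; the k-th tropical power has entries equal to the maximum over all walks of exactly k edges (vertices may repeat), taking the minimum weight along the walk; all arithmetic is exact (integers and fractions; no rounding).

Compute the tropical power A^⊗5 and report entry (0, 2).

A^⊗2:
  [62, 45, 62, 41]
  [58, 32, 58, 29]
  [43, 43, 45, 60]
  [60, 61, 45, 62]
A^⊗3:
  [60, 61, 45, 62]
  [58, 58, 45, 58]
  [60, 45, 60, 43]
  [62, 45, 62, 60]
A^⊗4:
  [62, 45, 62, 60]
  [58, 45, 58, 58]
  [60, 60, 45, 60]
  [60, 61, 60, 62]
A^⊗5:
  [60, 61, 60, 62]
  [58, 58, 58, 58]
  [60, 45, 60, 60]
  [62, 60, 62, 60]
Key observation: the optimum is the walk 0->3->2->0->3->2, with weight 62 min 80 min 60 min 62 min 80 = 60.
Optimal value attained by: walk 0->3->2->0->3->2.
Answer: (A^⊗5)[0][2] = 60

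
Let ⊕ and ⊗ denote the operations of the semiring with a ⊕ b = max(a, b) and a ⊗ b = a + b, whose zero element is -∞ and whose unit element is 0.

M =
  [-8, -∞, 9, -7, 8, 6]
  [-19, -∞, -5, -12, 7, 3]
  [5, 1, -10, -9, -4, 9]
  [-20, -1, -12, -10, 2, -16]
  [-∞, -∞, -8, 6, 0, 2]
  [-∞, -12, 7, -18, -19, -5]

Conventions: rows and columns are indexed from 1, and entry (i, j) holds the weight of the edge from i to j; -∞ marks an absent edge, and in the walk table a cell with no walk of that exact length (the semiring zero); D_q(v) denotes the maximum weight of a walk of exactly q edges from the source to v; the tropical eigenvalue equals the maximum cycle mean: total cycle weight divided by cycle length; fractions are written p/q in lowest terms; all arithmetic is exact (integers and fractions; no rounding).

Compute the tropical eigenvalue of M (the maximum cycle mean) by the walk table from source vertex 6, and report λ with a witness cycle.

q=0: [-∞, -∞, -∞, -∞, -∞, 0]
q=1: [-∞, -12, 7, -18, -19, -5]
q=2: [12, 8, 2, -2, 3, 16]
q=3: [7, 4, 23, 9, 20, 18]
q=4: [28, 24, 25, 26, 20, 32]
q=5: [30, 26, 39, 26, 36, 34]
q=6: [44, 40, 41, 42, 38, 48]
Optimal cycle mean attained by: cycle 3->6->3, total 9 + 7, length 2.
Answer: λ = 8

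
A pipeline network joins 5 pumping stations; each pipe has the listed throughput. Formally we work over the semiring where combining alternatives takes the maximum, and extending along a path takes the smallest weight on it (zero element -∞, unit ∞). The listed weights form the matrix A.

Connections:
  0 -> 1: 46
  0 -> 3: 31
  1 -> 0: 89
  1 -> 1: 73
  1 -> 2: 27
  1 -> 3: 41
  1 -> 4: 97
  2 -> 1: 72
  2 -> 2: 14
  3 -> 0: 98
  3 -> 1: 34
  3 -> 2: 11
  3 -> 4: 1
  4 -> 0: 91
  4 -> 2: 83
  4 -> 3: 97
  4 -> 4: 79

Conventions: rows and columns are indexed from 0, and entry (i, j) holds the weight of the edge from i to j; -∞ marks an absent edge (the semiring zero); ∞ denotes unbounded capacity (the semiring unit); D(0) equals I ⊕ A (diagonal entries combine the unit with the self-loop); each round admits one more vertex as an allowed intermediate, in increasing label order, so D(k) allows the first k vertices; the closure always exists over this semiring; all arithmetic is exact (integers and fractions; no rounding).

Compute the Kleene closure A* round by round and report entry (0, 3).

D(0):
  [∞, 46, -∞, 31, -∞]
  [89, ∞, 27, 41, 97]
  [-∞, 72, ∞, -∞, -∞]
  [98, 34, 11, ∞, 1]
  [91, -∞, 83, 97, ∞]
D(1):
  [∞, 46, -∞, 31, -∞]
  [89, ∞, 27, 41, 97]
  [-∞, 72, ∞, -∞, -∞]
  [98, 46, 11, ∞, 1]
  [91, 46, 83, 97, ∞]
D(2):
  [∞, 46, 27, 41, 46]
  [89, ∞, 27, 41, 97]
  [72, 72, ∞, 41, 72]
  [98, 46, 27, ∞, 46]
  [91, 46, 83, 97, ∞]
D(3):
  [∞, 46, 27, 41, 46]
  [89, ∞, 27, 41, 97]
  [72, 72, ∞, 41, 72]
  [98, 46, 27, ∞, 46]
  [91, 72, 83, 97, ∞]
D(4):
  [∞, 46, 27, 41, 46]
  [89, ∞, 27, 41, 97]
  [72, 72, ∞, 41, 72]
  [98, 46, 27, ∞, 46]
  [97, 72, 83, 97, ∞]
D(5):
  [∞, 46, 46, 46, 46]
  [97, ∞, 83, 97, 97]
  [72, 72, ∞, 72, 72]
  [98, 46, 46, ∞, 46]
  [97, 72, 83, 97, ∞]
Answer: A*[0][3] = 46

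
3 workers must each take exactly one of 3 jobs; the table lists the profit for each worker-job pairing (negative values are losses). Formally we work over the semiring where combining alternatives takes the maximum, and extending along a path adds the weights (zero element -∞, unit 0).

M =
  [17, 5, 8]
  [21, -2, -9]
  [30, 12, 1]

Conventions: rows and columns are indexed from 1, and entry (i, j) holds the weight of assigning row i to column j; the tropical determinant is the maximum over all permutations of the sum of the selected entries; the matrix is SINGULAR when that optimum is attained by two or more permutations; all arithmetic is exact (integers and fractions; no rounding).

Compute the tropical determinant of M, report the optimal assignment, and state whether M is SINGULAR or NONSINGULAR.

σ = (1, 2, 3): 17 + (-2) + 1 = 16
σ = (1, 3, 2): 17 + (-9) + 12 = 20
σ = (2, 1, 3): 5 + 21 + 1 = 27
σ = (2, 3, 1): 5 + (-9) + 30 = 26
σ = (3, 1, 2): 8 + 21 + 12 = 41
σ = (3, 2, 1): 8 + (-2) + 30 = 36
Optimal value attained by: σ = (3, 1, 2).
Answer: det⊕(M) = 41; verdict: NONSINGULAR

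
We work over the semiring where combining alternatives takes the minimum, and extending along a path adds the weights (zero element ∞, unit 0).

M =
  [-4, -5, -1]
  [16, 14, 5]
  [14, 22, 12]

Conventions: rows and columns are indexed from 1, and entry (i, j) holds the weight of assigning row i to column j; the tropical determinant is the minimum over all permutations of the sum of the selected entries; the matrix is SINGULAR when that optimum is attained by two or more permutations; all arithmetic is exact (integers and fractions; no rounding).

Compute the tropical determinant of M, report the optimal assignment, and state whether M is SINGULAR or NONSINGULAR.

σ = (1, 2, 3): (-4) + 14 + 12 = 22
σ = (1, 3, 2): (-4) + 5 + 22 = 23
σ = (2, 1, 3): (-5) + 16 + 12 = 23
σ = (2, 3, 1): (-5) + 5 + 14 = 14
σ = (3, 1, 2): (-1) + 16 + 22 = 37
σ = (3, 2, 1): (-1) + 14 + 14 = 27
Optimal value attained by: σ = (2, 3, 1).
Answer: det⊕(M) = 14; verdict: NONSINGULAR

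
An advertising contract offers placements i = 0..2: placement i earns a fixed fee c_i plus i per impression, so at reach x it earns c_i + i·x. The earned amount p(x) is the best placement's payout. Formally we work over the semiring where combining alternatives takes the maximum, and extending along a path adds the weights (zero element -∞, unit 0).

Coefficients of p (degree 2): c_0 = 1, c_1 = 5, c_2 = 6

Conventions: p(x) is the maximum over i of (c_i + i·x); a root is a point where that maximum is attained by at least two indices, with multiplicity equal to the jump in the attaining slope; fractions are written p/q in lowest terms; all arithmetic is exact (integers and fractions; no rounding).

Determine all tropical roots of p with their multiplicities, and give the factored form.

hull edge (i=0, c=1) to (i=1, c=5): slope 4, span 1
hull edge (i=1, c=5) to (i=2, c=6): slope 1, span 1
Factored form: p(x) = 6 ⊗ (x ⊕ (-4)) ⊗ (x ⊕ (-1))
Answer: roots = -4 (mult 1), -1 (mult 1)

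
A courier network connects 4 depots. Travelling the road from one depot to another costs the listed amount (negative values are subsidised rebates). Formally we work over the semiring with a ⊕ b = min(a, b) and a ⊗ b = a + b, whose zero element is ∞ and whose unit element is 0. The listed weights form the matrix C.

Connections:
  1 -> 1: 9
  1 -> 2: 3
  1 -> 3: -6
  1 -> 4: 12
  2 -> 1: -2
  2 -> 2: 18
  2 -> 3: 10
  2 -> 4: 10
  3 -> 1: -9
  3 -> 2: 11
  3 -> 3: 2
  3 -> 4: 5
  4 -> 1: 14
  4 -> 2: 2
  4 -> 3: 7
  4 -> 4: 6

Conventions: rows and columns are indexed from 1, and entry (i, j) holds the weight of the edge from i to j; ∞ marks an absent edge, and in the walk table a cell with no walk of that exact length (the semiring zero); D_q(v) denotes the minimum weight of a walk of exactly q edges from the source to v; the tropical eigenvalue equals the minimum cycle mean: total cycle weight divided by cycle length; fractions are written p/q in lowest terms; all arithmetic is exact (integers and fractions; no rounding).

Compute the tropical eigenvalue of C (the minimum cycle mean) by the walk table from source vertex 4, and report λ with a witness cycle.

q=0: [∞, ∞, ∞, 0]
q=1: [14, 2, 7, 6]
q=2: [-2, 8, 8, 12]
q=3: [-1, 1, -8, 10]
q=4: [-17, 2, -7, -3]
Optimal cycle mean attained by: cycle 1->3->1, total (-6) + (-9), length 2.
Answer: λ = -15/2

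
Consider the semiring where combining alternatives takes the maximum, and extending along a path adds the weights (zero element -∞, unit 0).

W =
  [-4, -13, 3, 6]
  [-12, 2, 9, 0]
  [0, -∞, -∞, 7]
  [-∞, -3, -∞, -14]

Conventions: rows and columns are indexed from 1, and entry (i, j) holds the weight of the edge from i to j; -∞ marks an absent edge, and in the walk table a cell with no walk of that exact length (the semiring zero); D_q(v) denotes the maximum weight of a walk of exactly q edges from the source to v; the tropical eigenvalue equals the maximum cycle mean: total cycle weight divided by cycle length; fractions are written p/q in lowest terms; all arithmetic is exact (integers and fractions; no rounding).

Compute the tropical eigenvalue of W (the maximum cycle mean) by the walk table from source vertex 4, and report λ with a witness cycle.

q=0: [-∞, -∞, -∞, 0]
q=1: [-∞, -3, -∞, -14]
q=2: [-15, -1, 6, -3]
q=3: [6, 1, 8, 13]
q=4: [8, 10, 10, 15]
Optimal cycle mean attained by: cycle 2->3->4->2, total 9 + 7 + (-3), length 3.
Answer: λ = 13/3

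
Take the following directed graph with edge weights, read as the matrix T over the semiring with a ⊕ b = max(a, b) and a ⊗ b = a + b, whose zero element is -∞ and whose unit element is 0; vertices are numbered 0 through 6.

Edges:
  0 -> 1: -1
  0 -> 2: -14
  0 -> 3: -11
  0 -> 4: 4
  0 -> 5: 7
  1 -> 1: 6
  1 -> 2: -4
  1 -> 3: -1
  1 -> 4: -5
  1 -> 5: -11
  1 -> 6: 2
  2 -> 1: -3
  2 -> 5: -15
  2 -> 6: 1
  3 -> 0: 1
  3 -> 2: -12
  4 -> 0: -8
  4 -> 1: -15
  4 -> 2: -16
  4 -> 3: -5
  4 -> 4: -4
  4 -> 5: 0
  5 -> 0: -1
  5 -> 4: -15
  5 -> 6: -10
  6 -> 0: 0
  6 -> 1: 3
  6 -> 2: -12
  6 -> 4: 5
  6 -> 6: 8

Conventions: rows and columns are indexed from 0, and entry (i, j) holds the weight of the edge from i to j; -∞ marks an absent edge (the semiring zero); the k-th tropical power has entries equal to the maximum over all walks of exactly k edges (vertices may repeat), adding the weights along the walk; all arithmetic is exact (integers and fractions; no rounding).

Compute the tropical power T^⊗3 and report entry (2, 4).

T^⊗2:
  [6, 5, -5, -1, 0, 4, 1]
  [2, 12, 2, 5, 7, -5, 10]
  [1, 4, -7, -4, 6, -14, 9]
  [-∞, 0, -13, -10, 5, 8, -11]
  [-1, -9, -17, -9, -4, -1, -10]
  [-10, -2, -15, -12, 3, 6, -2]
  [8, 11, -1, 2, 13, 7, 16]
T^⊗3:
  [3, 11, 1, 4, 10, 13, 9]
  [10, 18, 8, 11, 15, 9, 18]
  [9, 12, 0, 3, 14, 8, 17]
  [7, 6, -4, 0, 1, 5, 2]
  [-2, -2, -13, -9, 3, 6, -2]
  [5, 4, -6, -2, 3, 3, 6]
  [16, 19, 7, 10, 21, 15, 24]
Key observation: the optimum is the walk 2->6->6->4, with weight 1 + 8 + 5 = 14.
Optimal value attained by: walk 2->6->6->4.
Answer: (T^⊗3)[2][4] = 14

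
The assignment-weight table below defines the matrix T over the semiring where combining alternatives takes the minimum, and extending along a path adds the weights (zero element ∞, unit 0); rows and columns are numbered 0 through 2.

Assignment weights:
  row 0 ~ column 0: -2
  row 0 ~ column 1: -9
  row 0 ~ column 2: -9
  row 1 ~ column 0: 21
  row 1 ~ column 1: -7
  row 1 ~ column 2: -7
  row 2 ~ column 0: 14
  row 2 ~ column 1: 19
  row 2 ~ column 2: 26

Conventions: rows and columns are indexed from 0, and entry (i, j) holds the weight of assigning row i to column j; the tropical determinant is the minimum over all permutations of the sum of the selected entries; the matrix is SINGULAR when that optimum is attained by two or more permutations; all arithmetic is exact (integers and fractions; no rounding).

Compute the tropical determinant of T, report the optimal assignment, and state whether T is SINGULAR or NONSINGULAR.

σ = (0, 1, 2): (-2) + (-7) + 26 = 17
σ = (0, 2, 1): (-2) + (-7) + 19 = 10
σ = (1, 0, 2): (-9) + 21 + 26 = 38
σ = (1, 2, 0): (-9) + (-7) + 14 = -2
σ = (2, 0, 1): (-9) + 21 + 19 = 31
σ = (2, 1, 0): (-9) + (-7) + 14 = -2
Optimal value attained by: σ = (1, 2, 0).
Answer: det⊕(T) = -2; verdict: SINGULAR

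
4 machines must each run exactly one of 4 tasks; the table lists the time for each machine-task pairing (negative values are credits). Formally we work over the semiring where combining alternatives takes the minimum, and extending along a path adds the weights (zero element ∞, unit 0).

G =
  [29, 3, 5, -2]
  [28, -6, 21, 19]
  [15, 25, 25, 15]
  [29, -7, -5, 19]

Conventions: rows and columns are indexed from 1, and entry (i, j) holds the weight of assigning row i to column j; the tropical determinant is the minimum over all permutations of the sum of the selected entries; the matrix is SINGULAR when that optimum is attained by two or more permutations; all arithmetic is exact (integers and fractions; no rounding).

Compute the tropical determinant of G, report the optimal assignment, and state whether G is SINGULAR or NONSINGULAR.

σ = (1, 2, 3, 4): 29 + (-6) + 25 + 19 = 67
σ = (1, 2, 4, 3): 29 + (-6) + 15 + (-5) = 33
σ = (1, 3, 2, 4): 29 + 21 + 25 + 19 = 94
σ = (1, 3, 4, 2): 29 + 21 + 15 + (-7) = 58
σ = (1, 4, 2, 3): 29 + 19 + 25 + (-5) = 68
σ = (1, 4, 3, 2): 29 + 19 + 25 + (-7) = 66
σ = (2, 1, 3, 4): 3 + 28 + 25 + 19 = 75
σ = (2, 1, 4, 3): 3 + 28 + 15 + (-5) = 41
σ = (2, 3, 1, 4): 3 + 21 + 15 + 19 = 58
σ = (2, 3, 4, 1): 3 + 21 + 15 + 29 = 68
σ = (2, 4, 1, 3): 3 + 19 + 15 + (-5) = 32
σ = (2, 4, 3, 1): 3 + 19 + 25 + 29 = 76
σ = (3, 1, 2, 4): 5 + 28 + 25 + 19 = 77
σ = (3, 1, 4, 2): 5 + 28 + 15 + (-7) = 41
σ = (3, 2, 1, 4): 5 + (-6) + 15 + 19 = 33
σ = (3, 2, 4, 1): 5 + (-6) + 15 + 29 = 43
σ = (3, 4, 1, 2): 5 + 19 + 15 + (-7) = 32
σ = (3, 4, 2, 1): 5 + 19 + 25 + 29 = 78
σ = (4, 1, 2, 3): (-2) + 28 + 25 + (-5) = 46
σ = (4, 1, 3, 2): (-2) + 28 + 25 + (-7) = 44
σ = (4, 2, 1, 3): (-2) + (-6) + 15 + (-5) = 2
σ = (4, 2, 3, 1): (-2) + (-6) + 25 + 29 = 46
σ = (4, 3, 1, 2): (-2) + 21 + 15 + (-7) = 27
σ = (4, 3, 2, 1): (-2) + 21 + 25 + 29 = 73
Optimal value attained by: σ = (4, 2, 1, 3).
Answer: det⊕(G) = 2; verdict: NONSINGULAR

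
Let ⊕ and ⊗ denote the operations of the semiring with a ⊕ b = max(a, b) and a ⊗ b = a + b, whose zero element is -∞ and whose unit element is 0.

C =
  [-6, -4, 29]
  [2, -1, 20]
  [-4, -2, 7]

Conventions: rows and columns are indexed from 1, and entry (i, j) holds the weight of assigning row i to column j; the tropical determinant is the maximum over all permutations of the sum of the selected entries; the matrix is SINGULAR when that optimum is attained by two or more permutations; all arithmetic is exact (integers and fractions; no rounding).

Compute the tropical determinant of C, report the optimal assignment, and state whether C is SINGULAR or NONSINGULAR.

σ = (1, 2, 3): (-6) + (-1) + 7 = 0
σ = (1, 3, 2): (-6) + 20 + (-2) = 12
σ = (2, 1, 3): (-4) + 2 + 7 = 5
σ = (2, 3, 1): (-4) + 20 + (-4) = 12
σ = (3, 1, 2): 29 + 2 + (-2) = 29
σ = (3, 2, 1): 29 + (-1) + (-4) = 24
Optimal value attained by: σ = (3, 1, 2).
Answer: det⊕(C) = 29; verdict: NONSINGULAR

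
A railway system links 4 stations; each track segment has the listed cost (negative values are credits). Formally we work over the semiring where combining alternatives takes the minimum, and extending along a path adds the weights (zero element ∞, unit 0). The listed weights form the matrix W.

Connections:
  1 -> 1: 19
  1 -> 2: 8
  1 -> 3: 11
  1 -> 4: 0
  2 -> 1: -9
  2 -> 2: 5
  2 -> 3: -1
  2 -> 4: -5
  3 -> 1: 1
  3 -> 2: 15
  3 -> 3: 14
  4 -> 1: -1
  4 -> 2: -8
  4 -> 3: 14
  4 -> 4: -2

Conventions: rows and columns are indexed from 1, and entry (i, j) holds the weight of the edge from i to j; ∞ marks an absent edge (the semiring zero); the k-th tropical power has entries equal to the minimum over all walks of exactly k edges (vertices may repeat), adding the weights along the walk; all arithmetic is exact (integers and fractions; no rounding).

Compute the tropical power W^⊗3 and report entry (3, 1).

W^⊗2:
  [-1, -8, 7, -2]
  [-6, -13, 2, -9]
  [6, 9, 12, 1]
  [-17, -10, -9, -13]
W^⊗3:
  [-17, -10, -9, -13]
  [-22, -17, -14, -18]
  [0, -7, 8, -1]
  [-19, -21, -11, -17]
Key observation: the optimum is the walk 3->1->2->1, with weight 1 + 8 + (-9) = 0.
Optimal value attained by: walk 3->1->2->1.
Answer: (W^⊗3)[3][1] = 0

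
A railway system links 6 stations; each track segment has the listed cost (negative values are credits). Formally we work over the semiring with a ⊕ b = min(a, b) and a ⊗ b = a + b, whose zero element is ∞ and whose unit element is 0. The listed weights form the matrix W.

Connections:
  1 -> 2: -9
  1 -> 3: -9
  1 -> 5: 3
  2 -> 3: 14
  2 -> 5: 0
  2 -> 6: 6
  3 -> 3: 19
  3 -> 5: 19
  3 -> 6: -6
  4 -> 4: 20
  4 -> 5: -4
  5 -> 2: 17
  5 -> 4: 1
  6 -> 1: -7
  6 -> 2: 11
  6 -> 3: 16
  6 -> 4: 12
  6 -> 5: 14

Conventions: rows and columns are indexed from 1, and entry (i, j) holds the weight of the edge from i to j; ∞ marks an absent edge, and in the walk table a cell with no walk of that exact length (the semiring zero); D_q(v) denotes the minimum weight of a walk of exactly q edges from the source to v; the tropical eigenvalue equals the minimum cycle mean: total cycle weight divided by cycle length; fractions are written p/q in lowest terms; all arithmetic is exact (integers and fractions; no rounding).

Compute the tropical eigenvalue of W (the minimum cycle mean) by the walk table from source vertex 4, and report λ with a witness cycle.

q=0: [∞, ∞, ∞, 0, ∞, ∞]
q=1: [∞, ∞, ∞, 20, -4, ∞]
q=2: [∞, 13, ∞, -3, 16, ∞]
q=3: [∞, 33, 27, 17, -7, 19]
q=4: [12, 10, 35, -6, 13, 21]
q=5: [14, 3, 3, 14, -10, 16]
q=6: [9, 5, 5, -9, 3, -3]
Optimal cycle mean attained by: cycle 1->3->6->1, total (-9) + (-6) + (-7), length 3.
Answer: λ = -22/3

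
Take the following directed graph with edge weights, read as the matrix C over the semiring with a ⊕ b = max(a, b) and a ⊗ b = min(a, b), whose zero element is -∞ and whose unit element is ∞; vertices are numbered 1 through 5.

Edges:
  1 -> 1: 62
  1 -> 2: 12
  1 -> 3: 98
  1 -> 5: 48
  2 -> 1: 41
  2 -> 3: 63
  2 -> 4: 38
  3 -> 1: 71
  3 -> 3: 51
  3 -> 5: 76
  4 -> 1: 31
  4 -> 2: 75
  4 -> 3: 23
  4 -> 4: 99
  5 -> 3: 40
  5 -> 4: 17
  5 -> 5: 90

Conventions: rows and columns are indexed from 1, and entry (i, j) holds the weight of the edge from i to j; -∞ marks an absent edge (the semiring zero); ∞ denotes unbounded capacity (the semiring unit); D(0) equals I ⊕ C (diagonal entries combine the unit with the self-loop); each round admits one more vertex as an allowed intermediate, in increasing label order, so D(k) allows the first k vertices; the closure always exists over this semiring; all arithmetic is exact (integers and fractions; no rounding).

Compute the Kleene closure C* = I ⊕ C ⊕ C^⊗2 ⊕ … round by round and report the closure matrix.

D(0):
  [∞, 12, 98, -∞, 48]
  [41, ∞, 63, 38, -∞]
  [71, -∞, ∞, -∞, 76]
  [31, 75, 23, ∞, -∞]
  [-∞, -∞, 40, 17, ∞]
D(1):
  [∞, 12, 98, -∞, 48]
  [41, ∞, 63, 38, 41]
  [71, 12, ∞, -∞, 76]
  [31, 75, 31, ∞, 31]
  [-∞, -∞, 40, 17, ∞]
D(2):
  [∞, 12, 98, 12, 48]
  [41, ∞, 63, 38, 41]
  [71, 12, ∞, 12, 76]
  [41, 75, 63, ∞, 41]
  [-∞, -∞, 40, 17, ∞]
D(3):
  [∞, 12, 98, 12, 76]
  [63, ∞, 63, 38, 63]
  [71, 12, ∞, 12, 76]
  [63, 75, 63, ∞, 63]
  [40, 12, 40, 17, ∞]
D(4):
  [∞, 12, 98, 12, 76]
  [63, ∞, 63, 38, 63]
  [71, 12, ∞, 12, 76]
  [63, 75, 63, ∞, 63]
  [40, 17, 40, 17, ∞]
D(5):
  [∞, 17, 98, 17, 76]
  [63, ∞, 63, 38, 63]
  [71, 17, ∞, 17, 76]
  [63, 75, 63, ∞, 63]
  [40, 17, 40, 17, ∞]
Answer: C* = [[∞, 17, 98, 17, 76], [63, ∞, 63, 38, 63], [71, 17, ∞, 17, 76], [63, 75, 63, ∞, 63], [40, 17, 40, 17, ∞]]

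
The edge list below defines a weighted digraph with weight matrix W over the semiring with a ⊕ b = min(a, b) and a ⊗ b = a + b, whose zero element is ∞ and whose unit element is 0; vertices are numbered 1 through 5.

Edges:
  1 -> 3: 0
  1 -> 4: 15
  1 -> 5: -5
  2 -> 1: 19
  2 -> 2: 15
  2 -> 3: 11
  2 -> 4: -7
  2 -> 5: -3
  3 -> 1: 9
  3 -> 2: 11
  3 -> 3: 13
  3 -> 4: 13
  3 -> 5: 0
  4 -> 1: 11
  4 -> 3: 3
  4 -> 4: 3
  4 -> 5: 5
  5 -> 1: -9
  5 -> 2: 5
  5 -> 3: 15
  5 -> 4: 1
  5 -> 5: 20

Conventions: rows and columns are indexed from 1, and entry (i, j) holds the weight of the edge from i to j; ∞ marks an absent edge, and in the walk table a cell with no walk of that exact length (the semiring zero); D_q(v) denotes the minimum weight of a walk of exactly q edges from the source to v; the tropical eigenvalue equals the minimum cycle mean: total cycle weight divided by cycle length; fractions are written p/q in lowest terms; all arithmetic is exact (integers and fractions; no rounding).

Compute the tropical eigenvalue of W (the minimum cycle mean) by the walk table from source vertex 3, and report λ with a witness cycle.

q=0: [∞, ∞, 0, ∞, ∞]
q=1: [9, 11, 13, 13, 0]
q=2: [-9, 5, 9, 1, 4]
q=3: [-5, 9, -9, -2, -14]
q=4: [-23, -9, -5, -13, -10]
q=5: [-19, -5, -23, -16, -28]
Optimal cycle mean attained by: cycle 1->5->1, total (-5) + (-9), length 2.
Answer: λ = -7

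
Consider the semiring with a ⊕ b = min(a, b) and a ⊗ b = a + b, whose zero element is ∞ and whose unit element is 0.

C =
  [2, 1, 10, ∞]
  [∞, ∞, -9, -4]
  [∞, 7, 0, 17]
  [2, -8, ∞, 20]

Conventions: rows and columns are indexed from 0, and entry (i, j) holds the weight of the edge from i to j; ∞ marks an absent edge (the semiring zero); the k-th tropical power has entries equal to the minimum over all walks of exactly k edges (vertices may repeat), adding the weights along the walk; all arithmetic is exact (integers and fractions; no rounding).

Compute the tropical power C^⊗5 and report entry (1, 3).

C^⊗2:
  [4, 3, -8, -3]
  [-2, -12, -9, 8]
  [19, 7, -2, 3]
  [4, 3, -17, -12]
C^⊗3:
  [-1, -11, -8, -1]
  [0, -2, -21, -16]
  [5, -5, -2, 3]
  [-10, -20, -17, -1]
C^⊗4:
  [1, -9, -20, -15]
  [-14, -24, -21, -6]
  [5, -5, -14, -9]
  [-8, -10, -29, -24]
C^⊗5:
  [-13, -23, -20, -13]
  [-12, -14, -33, -28]
  [-7, -17, -14, -9]
  [-22, -32, -29, -14]
Key observation: the optimum is the walk 1->3->1->3->1->3, with weight (-4) + (-8) + (-4) + (-8) + (-4) = -28.
Optimal value attained by: walk 1->3->1->3->1->3.
Answer: (C^⊗5)[1][3] = -28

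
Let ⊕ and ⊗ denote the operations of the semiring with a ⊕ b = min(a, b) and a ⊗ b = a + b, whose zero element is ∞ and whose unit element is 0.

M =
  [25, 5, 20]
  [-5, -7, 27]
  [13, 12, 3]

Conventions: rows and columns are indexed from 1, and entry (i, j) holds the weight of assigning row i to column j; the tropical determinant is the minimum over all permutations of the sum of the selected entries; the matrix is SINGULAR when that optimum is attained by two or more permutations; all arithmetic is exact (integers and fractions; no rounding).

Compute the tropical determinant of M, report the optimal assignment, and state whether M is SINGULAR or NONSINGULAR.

σ = (1, 2, 3): 25 + (-7) + 3 = 21
σ = (1, 3, 2): 25 + 27 + 12 = 64
σ = (2, 1, 3): 5 + (-5) + 3 = 3
σ = (2, 3, 1): 5 + 27 + 13 = 45
σ = (3, 1, 2): 20 + (-5) + 12 = 27
σ = (3, 2, 1): 20 + (-7) + 13 = 26
Optimal value attained by: σ = (2, 1, 3).
Answer: det⊕(M) = 3; verdict: NONSINGULAR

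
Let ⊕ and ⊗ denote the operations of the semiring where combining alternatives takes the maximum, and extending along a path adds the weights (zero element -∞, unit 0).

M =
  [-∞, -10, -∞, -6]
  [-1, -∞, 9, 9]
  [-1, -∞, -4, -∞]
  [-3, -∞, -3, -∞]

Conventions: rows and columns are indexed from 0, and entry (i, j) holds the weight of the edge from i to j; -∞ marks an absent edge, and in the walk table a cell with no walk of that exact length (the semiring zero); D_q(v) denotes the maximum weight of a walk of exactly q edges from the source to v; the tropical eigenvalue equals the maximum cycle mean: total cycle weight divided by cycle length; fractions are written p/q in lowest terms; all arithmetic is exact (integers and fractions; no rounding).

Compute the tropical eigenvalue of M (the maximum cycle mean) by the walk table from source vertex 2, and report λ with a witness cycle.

q=0: [-∞, -∞, 0, -∞]
q=1: [-1, -∞, -4, -∞]
q=2: [-5, -11, -8, -7]
q=3: [-9, -15, -2, -2]
q=4: [-3, -19, -5, -6]
Optimal cycle mean attained by: cycle 0->1->2->0, total (-10) + 9 + (-1), length 3.
Answer: λ = -2/3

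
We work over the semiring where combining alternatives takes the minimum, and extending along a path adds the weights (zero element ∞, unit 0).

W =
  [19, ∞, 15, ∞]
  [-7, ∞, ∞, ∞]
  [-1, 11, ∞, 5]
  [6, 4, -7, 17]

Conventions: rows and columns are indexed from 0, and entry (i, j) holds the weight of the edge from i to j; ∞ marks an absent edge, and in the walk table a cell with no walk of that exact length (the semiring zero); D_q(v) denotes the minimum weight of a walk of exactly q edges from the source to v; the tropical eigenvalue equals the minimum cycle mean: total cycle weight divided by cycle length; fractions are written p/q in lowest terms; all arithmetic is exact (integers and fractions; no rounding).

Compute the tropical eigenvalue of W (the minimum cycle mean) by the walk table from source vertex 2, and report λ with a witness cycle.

q=0: [∞, ∞, 0, ∞]
q=1: [-1, 11, ∞, 5]
q=2: [4, 9, -2, 22]
q=3: [-3, 9, 15, 3]
q=4: [2, 7, -4, 20]
Optimal cycle mean attained by: cycle 2->3->2, total 5 + (-7), length 2.
Answer: λ = -1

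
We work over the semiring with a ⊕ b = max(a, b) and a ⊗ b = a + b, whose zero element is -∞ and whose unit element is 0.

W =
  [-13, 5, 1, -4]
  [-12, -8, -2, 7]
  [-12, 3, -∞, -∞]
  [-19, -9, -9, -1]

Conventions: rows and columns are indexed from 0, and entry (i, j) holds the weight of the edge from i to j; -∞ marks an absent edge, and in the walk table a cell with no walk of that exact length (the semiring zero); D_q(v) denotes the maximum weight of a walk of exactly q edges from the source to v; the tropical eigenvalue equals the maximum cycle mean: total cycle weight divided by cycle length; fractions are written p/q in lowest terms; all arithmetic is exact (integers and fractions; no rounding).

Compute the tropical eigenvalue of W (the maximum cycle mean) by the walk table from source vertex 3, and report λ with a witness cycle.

q=0: [-∞, -∞, -∞, 0]
q=1: [-19, -9, -9, -1]
q=2: [-20, -6, -10, -2]
q=3: [-18, -7, -8, 1]
q=4: [-18, -5, -8, 0]
Optimal cycle mean attained by: cycle 1->2->1, total (-2) + 3, length 2.
Answer: λ = 1/2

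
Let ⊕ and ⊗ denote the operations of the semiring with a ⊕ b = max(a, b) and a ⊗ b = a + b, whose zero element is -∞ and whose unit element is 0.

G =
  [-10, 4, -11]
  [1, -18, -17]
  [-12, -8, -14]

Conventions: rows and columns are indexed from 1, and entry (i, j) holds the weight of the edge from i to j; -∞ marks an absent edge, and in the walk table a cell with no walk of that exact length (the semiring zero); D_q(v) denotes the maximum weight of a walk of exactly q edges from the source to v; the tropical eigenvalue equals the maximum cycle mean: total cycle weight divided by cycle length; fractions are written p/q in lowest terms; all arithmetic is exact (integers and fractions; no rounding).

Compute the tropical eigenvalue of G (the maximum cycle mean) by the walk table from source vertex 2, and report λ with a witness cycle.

q=0: [-∞, 0, -∞]
q=1: [1, -18, -17]
q=2: [-9, 5, -10]
q=3: [6, -5, -12]
Optimal cycle mean attained by: cycle 1->2->1, total 4 + 1, length 2.
Answer: λ = 5/2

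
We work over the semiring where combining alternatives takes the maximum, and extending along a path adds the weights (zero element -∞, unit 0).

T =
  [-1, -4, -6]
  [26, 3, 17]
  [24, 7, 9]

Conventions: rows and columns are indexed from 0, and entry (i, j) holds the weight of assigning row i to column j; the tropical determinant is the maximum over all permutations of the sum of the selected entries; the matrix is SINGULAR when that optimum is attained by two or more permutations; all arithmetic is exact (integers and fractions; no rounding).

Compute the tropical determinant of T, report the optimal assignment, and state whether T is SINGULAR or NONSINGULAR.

σ = (0, 1, 2): (-1) + 3 + 9 = 11
σ = (0, 2, 1): (-1) + 17 + 7 = 23
σ = (1, 0, 2): (-4) + 26 + 9 = 31
σ = (1, 2, 0): (-4) + 17 + 24 = 37
σ = (2, 0, 1): (-6) + 26 + 7 = 27
σ = (2, 1, 0): (-6) + 3 + 24 = 21
Optimal value attained by: σ = (1, 2, 0).
Answer: det⊕(T) = 37; verdict: NONSINGULAR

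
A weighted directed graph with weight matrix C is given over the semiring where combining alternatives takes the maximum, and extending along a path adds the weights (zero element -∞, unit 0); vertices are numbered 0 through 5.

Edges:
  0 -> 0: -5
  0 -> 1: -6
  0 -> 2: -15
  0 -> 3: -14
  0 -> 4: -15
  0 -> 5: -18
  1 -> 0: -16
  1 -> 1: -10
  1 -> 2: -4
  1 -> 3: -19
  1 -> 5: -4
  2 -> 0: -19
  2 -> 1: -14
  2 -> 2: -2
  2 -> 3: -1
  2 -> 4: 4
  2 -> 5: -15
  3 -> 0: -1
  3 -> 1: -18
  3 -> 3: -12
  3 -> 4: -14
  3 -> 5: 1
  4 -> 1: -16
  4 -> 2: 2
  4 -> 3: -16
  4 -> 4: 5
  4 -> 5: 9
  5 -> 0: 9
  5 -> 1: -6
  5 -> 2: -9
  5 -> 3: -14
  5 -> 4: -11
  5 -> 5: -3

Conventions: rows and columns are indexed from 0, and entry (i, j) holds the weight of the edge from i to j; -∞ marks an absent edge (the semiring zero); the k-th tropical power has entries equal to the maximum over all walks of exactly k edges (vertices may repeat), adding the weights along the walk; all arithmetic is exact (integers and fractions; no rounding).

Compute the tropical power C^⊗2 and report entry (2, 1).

C^⊗2:
  [-9, -11, -10, -16, -10, -6]
  [5, -10, -6, -5, 0, -7]
  [-2, -12, 6, -3, 9, 13]
  [10, -5, -8, -13, -9, -2]
  [18, 3, 7, 1, 10, 14]
  [6, 3, -6, -5, -5, -2]
Key observation: the optimum is the walk 2->4->1, with weight 4 + (-16) = -12.
Optimal value attained by: walk 2->4->1.
Answer: (C^⊗2)[2][1] = -12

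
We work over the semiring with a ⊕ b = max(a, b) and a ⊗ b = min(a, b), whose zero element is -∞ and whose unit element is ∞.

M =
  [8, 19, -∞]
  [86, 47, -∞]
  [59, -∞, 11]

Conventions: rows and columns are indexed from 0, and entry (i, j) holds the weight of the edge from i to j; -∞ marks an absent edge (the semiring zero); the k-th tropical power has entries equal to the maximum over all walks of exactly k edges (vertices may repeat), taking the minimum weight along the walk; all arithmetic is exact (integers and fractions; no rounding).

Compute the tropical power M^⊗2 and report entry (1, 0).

M^⊗2:
  [19, 19, -∞]
  [47, 47, -∞]
  [11, 19, 11]
Key observation: the optimum is the walk 1->1->0, with weight 47 min 86 = 47.
Optimal value attained by: walk 1->1->0.
Answer: (M^⊗2)[1][0] = 47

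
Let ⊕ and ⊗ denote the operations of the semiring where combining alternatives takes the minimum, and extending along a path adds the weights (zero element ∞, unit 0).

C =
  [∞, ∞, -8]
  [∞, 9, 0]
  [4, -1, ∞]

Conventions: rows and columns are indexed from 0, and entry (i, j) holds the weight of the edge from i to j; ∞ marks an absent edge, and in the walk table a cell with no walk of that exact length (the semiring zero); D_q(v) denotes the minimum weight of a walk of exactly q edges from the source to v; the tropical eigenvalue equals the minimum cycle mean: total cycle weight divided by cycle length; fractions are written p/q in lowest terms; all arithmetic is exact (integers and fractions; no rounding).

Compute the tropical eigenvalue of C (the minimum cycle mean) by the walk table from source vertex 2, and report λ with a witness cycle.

q=0: [∞, ∞, 0]
q=1: [4, -1, ∞]
q=2: [∞, 8, -4]
q=3: [0, -5, 8]
Optimal cycle mean attained by: cycle 0->2->0, total (-8) + 4, length 2.
Answer: λ = -2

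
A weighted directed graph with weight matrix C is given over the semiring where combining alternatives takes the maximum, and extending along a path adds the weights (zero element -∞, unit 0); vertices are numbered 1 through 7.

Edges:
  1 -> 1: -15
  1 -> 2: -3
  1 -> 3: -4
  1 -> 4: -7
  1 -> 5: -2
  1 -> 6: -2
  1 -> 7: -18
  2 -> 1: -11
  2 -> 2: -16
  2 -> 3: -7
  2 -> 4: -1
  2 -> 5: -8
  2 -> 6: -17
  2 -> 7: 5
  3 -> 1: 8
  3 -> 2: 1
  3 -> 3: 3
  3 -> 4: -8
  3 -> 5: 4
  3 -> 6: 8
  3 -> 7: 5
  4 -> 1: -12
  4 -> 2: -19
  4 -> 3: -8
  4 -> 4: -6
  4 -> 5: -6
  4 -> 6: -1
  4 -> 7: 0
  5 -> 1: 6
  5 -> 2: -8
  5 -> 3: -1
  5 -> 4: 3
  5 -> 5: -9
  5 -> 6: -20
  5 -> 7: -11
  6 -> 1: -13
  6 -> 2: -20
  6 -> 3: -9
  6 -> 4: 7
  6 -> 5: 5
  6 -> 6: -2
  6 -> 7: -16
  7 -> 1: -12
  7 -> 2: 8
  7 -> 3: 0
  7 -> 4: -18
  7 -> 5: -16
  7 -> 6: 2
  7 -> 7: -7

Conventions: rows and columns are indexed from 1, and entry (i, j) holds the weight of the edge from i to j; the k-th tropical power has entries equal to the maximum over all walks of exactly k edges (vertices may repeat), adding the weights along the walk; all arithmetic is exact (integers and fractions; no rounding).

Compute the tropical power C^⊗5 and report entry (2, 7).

C^⊗2:
  [4, -3, -1, 5, 3, 4, 2]
  [1, 13, 5, -5, -3, 7, -1]
  [11, 13, 6, 15, 13, 11, 8]
  [0, 8, 0, 6, 4, 2, -3]
  [7, 3, 2, -1, 4, 7, 4]
  [11, -3, 4, 8, 3, 6, 7]
  [8, 1, 3, 9, 7, 8, 13]
C^⊗3:
  [9, 10, 2, 11, 9, 7, 5]
  [13, 7, 8, 14, 12, 13, 18]
  [19, 16, 12, 18, 16, 14, 18]
  [10, 5, 3, 9, 7, 8, 13]
  [10, 12, 5, 14, 12, 10, 8]
  [12, 15, 7, 13, 11, 12, 9]
  [13, 21, 13, 15, 13, 15, 9]
C^⊗4:
  [15, 13, 8, 14, 12, 10, 15]
  [18, 26, 18, 20, 18, 20, 14]
  [22, 26, 18, 21, 19, 20, 21]
  [13, 21, 13, 15, 13, 15, 10]
  [18, 16, 11, 17, 15, 13, 17]
  [17, 17, 10, 19, 17, 15, 20]
  [21, 17, 16, 22, 20, 21, 26]
C^⊗5:
  [18, 23, 15, 17, 15, 17, 18]
  [26, 22, 21, 27, 25, 26, 31]
  [26, 29, 21, 27, 25, 26, 31]
  [21, 18, 16, 22, 20, 21, 26]
  [21, 25, 17, 20, 18, 19, 21]
  [23, 28, 20, 22, 20, 22, 22]
  [26, 34, 26, 28, 26, 28, 22]
Key observation: the optimum is the walk 2->7->2->7->2->7, with weight 5 + 8 + 5 + 8 + 5 = 31.
Optimal value attained by: walk 2->7->2->7->2->7.
Answer: (C^⊗5)[2][7] = 31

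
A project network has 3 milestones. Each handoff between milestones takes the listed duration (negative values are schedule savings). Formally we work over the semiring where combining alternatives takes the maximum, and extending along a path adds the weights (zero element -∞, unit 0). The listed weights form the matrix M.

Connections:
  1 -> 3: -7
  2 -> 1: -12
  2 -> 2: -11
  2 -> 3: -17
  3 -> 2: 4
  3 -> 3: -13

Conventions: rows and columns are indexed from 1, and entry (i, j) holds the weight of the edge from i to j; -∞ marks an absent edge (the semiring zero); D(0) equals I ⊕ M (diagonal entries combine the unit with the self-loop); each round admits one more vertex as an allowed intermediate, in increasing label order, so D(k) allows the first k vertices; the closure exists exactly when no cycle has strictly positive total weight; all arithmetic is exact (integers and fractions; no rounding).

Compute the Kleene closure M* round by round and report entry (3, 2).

D(0):
  [0, -∞, -7]
  [-12, 0, -17]
  [-∞, 4, 0]
D(1):
  [0, -∞, -7]
  [-12, 0, -17]
  [-∞, 4, 0]
D(2):
  [0, -∞, -7]
  [-12, 0, -17]
  [-8, 4, 0]
D(3):
  [0, -3, -7]
  [-12, 0, -17]
  [-8, 4, 0]
Answer: M*[3][2] = 4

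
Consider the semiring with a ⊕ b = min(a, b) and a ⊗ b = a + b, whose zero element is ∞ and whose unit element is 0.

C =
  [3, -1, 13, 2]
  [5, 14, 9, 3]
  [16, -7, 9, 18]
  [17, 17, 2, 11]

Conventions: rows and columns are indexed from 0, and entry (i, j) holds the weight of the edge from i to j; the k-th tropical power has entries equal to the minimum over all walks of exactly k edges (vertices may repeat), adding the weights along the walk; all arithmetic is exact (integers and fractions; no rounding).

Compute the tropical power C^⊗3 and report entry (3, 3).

C^⊗2:
  [4, 2, 4, 2]
  [8, 2, 5, 7]
  [-2, 2, 2, -4]
  [18, -5, 11, 19]
C^⊗3:
  [7, -3, 4, 5]
  [7, -2, 9, 5]
  [1, -5, -2, 0]
  [0, 4, 4, -2]
Key observation: the optimum is the walk 3->2->1->3, with weight 2 + (-7) + 3 = -2.
Optimal value attained by: walk 3->2->1->3.
Answer: (C^⊗3)[3][3] = -2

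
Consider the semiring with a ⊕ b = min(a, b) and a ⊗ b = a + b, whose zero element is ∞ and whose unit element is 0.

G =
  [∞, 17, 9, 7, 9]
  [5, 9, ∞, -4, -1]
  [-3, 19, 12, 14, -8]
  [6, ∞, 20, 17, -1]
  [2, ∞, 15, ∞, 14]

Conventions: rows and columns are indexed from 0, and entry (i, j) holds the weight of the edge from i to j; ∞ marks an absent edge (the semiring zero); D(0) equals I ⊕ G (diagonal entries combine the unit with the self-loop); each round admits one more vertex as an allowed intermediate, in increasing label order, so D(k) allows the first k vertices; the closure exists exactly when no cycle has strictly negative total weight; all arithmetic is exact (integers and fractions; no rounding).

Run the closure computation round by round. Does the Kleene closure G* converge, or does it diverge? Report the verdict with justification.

D(0):
  [0, 17, 9, 7, 9]
  [5, 0, ∞, -4, -1]
  [-3, 19, 0, 14, -8]
  [6, ∞, 20, 0, -1]
  [2, ∞, 15, ∞, 0]
D(1):
  [0, 17, 9, 7, 9]
  [5, 0, 14, -4, -1]
  [-3, 14, 0, 4, -8]
  [6, 23, 15, 0, -1]
  [2, 19, 11, 9, 0]
D(2):
  [0, 17, 9, 7, 9]
  [5, 0, 14, -4, -1]
  [-3, 14, 0, 4, -8]
  [6, 23, 15, 0, -1]
  [2, 19, 11, 9, 0]
D(3):
  [0, 17, 9, 7, 1]
  [5, 0, 14, -4, -1]
  [-3, 14, 0, 4, -8]
  [6, 23, 15, 0, -1]
  [2, 19, 11, 9, 0]
D(4):
  [0, 17, 9, 7, 1]
  [2, 0, 11, -4, -5]
  [-3, 14, 0, 4, -8]
  [6, 23, 15, 0, -1]
  [2, 19, 11, 9, 0]
D(5):
  [0, 17, 9, 7, 1]
  [-3, 0, 6, -4, -5]
  [-6, 11, 0, 1, -8]
  [1, 18, 10, 0, -1]
  [2, 19, 11, 9, 0]
Key observation: every diagonal entry stays at the unit through all rounds, so no improving cycle exists.
Answer: CONVERGES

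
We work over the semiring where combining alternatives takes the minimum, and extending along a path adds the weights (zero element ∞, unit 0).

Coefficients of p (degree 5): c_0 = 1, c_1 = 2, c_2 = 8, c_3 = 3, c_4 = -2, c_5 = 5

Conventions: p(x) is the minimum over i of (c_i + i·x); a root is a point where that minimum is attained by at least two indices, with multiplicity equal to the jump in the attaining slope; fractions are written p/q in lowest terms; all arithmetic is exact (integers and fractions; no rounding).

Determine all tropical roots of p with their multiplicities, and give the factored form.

hull edge (i=0, c=1) to (i=4, c=-2): slope -3/4, span 4
hull edge (i=4, c=-2) to (i=5, c=5): slope 7, span 1
Factored form: p(x) = 5 ⊗ (x ⊕ (-7)) ⊗ (x ⊕ 3/4) ⊗ (x ⊕ 3/4) ⊗ (x ⊕ 3/4) ⊗ (x ⊕ 3/4)
Answer: roots = -7 (mult 1), 3/4 (mult 4)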